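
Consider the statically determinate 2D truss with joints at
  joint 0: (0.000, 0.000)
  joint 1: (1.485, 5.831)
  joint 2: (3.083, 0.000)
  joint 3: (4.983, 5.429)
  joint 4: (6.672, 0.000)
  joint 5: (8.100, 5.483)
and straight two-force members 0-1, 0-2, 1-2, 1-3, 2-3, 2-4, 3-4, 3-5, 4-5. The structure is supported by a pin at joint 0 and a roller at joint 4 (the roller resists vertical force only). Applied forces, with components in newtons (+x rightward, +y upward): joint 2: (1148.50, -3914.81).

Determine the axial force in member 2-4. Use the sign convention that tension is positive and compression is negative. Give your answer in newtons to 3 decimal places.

562.779

N=6 nodes, M=9 members, R=3 reactions → 2N=12, M+R=12
member 0 (0-1): L=6.0171, (cx,cy)=(0.2468,0.9691)
member 1 (0-2): L=3.0830, (cx,cy)=(1.0000,0.0000)
member 2 (1-2): L=6.0460, (cx,cy)=(0.2643,-0.9644)
member 3 (1-3): L=3.5210, (cx,cy)=(0.9935,-0.1142)
member 4 (2-3): L=5.7519, (cx,cy)=(0.3303,0.9439)
member 5 (2-4): L=3.5890, (cx,cy)=(1.0000,0.0000)
member 6 (3-4): L=5.6857, (cx,cy)=(0.2971,-0.9549)
member 7 (3-5): L=3.1175, (cx,cy)=(0.9998,0.0173)
member 8 (4-5): L=5.6659, (cx,cy)=(0.2520,0.9677)
solve A·x = −loads:
  F[0-1] = -2173.0717 N (compression)
  F[0-2] = +1684.8046 N (tension)
  F[1-2] = +2320.4914 N (tension)
  F[1-3] = -1157.1931 N (compression)
  F[2-3] = +1776.5632 N (tension)
  F[2-4] = +562.7791 N (tension)
  F[3-4] = -1894.4774 N (compression)
  F[3-5] = -0.0000 N (tension)
  F[4-5] = +0.0000 N (tension)
  Rx@0 = -1148.5000 N
  Ry@0 = +2105.8533 N
  Ry@4 = +1808.9567 N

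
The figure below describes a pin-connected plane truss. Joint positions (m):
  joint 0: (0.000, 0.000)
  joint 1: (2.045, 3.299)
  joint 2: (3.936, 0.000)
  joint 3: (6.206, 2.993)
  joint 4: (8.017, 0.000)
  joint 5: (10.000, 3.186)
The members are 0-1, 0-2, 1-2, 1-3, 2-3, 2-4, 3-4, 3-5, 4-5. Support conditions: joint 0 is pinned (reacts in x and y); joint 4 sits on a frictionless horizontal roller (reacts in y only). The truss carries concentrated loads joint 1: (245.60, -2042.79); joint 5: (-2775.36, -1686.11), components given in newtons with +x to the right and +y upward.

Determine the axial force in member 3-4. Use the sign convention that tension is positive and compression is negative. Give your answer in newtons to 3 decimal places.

N=6 nodes, M=9 members, R=3 reactions → 2N=12, M+R=12
member 0 (0-1): L=3.8814, (cx,cy)=(0.5269,0.8499)
member 1 (0-2): L=3.9360, (cx,cy)=(1.0000,0.0000)
member 2 (1-2): L=3.8025, (cx,cy)=(0.4973,-0.8676)
member 3 (1-3): L=4.1722, (cx,cy)=(0.9973,-0.0733)
member 4 (2-3): L=3.7565, (cx,cy)=(0.6043,0.7968)
member 5 (2-4): L=4.0810, (cx,cy)=(1.0000,0.0000)
member 6 (3-4): L=3.4983, (cx,cy)=(0.5177,-0.8556)
member 7 (3-5): L=3.7989, (cx,cy)=(0.9987,0.0508)
member 8 (4-5): L=3.7527, (cx,cy)=(0.5284,0.8490)
solve A·x = −loads:
  F[0-1] = -2478.4261 N (compression)
  F[0-2] = -1223.9543 N (compression)
  F[1-2] = +213.9934 N (tension)
  F[1-3] = -1662.3014 N (compression)
  F[2-3] = -233.0133 N (compression)
  F[2-4] = -976.7271 N (compression)
  F[3-4] = -31.4733 N (compression)
  F[3-5] = -1784.6442 N (compression)
  F[4-5] = -1879.2358 N (compression)
  Rx@0 = +2529.7600 N
  Ry@0 = +2106.5297 N
  Ry@4 = +1622.3703 N

-31.473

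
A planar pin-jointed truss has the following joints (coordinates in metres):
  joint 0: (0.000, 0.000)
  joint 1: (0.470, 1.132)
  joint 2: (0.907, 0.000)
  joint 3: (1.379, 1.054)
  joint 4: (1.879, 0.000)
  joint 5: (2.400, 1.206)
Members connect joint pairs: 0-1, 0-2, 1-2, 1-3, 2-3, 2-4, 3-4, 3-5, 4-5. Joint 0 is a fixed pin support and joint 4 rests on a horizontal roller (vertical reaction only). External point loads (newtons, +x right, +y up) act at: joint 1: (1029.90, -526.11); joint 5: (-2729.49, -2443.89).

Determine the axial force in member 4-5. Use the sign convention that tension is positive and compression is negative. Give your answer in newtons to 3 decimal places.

-2372.105

N=6 nodes, M=9 members, R=3 reactions → 2N=12, M+R=12
member 0 (0-1): L=1.2257, (cx,cy)=(0.3835,0.9236)
member 1 (0-2): L=0.9070, (cx,cy)=(1.0000,0.0000)
member 2 (1-2): L=1.2134, (cx,cy)=(0.3601,-0.9329)
member 3 (1-3): L=0.9123, (cx,cy)=(0.9963,-0.0855)
member 4 (2-3): L=1.1549, (cx,cy)=(0.4087,0.9127)
member 5 (2-4): L=0.9720, (cx,cy)=(1.0000,0.0000)
member 6 (3-4): L=1.1666, (cx,cy)=(0.4286,-0.9035)
member 7 (3-5): L=1.0323, (cx,cy)=(0.9891,0.1473)
member 8 (4-5): L=1.3137, (cx,cy)=(0.3966,0.9180)
solve A·x = −loads:
  F[0-1] = -918.5032 N (compression)
  F[0-2] = -1347.3840 N (compression)
  F[1-2] = +488.6701 N (tension)
  F[1-3] = -1563.8206 N (compression)
  F[2-3] = -499.5038 N (compression)
  F[2-4] = -967.2440 N (compression)
  F[3-4] = +61.8524 N (tension)
  F[3-5] = -1808.4699 N (compression)
  F[4-5] = -2372.1055 N (compression)
  Rx@0 = +1699.5900 N
  Ry@0 = +848.2919 N
  Ry@4 = +2121.7081 N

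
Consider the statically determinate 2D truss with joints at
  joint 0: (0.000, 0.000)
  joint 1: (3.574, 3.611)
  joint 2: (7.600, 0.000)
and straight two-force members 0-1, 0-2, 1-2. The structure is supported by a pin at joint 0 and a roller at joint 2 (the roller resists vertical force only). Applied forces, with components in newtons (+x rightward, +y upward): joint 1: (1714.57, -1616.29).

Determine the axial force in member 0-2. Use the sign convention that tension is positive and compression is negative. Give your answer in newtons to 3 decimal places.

N=3 nodes, M=3 members, R=3 reactions → 2N=6, M+R=6
member 0 (0-1): L=5.0806, (cx,cy)=(0.7035,0.7107)
member 1 (0-2): L=7.6000, (cx,cy)=(1.0000,0.0000)
member 2 (1-2): L=5.4081, (cx,cy)=(0.7444,-0.6677)
solve A·x = −loads:
  F[0-1] = -58.4772 N (compression)
  F[0-2] = +1755.7061 N (tension)
  F[1-2] = -2358.4470 N (compression)
  Rx@0 = -1714.5700 N
  Ry@0 = +41.5620 N
  Ry@2 = +1574.7280 N

1755.706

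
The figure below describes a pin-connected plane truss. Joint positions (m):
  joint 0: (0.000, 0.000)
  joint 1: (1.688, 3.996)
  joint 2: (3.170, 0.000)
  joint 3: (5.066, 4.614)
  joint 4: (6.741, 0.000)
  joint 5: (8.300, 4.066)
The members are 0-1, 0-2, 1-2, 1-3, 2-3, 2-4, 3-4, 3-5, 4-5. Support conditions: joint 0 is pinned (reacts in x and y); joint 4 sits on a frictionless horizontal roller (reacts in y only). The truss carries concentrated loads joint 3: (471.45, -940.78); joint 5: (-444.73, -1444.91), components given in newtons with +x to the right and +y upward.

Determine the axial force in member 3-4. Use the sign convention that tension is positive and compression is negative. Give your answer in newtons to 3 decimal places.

N=6 nodes, M=9 members, R=3 reactions → 2N=12, M+R=12
member 0 (0-1): L=4.3379, (cx,cy)=(0.3891,0.9212)
member 1 (0-2): L=3.1700, (cx,cy)=(1.0000,0.0000)
member 2 (1-2): L=4.2620, (cx,cy)=(0.3477,-0.9376)
member 3 (1-3): L=3.4341, (cx,cy)=(0.9837,0.1800)
member 4 (2-3): L=4.9884, (cx,cy)=(0.3801,0.9250)
member 5 (2-4): L=3.5710, (cx,cy)=(1.0000,0.0000)
member 6 (3-4): L=4.9086, (cx,cy)=(0.3412,-0.9400)
member 7 (3-5): L=3.2801, (cx,cy)=(0.9859,-0.1671)
member 8 (4-5): L=4.3546, (cx,cy)=(0.3580,0.9337)
solve A·x = −loads:
  F[0-1] = +168.0929 N (tension)
  F[0-2] = -38.6898 N (compression)
  F[1-2] = -142.7049 N (compression)
  F[1-3] = +116.9413 N (tension)
  F[2-3] = +144.6556 N (tension)
  F[2-4] = -143.2934 N (compression)
  F[3-4] = -1184.0841 N (compression)
  F[3-5] = +104.0782 N (tension)
  F[4-5] = -1528.8576 N (compression)
  Rx@0 = -26.7200 N
  Ry@0 = -154.8444 N
  Ry@4 = +2540.5344 N

-1184.084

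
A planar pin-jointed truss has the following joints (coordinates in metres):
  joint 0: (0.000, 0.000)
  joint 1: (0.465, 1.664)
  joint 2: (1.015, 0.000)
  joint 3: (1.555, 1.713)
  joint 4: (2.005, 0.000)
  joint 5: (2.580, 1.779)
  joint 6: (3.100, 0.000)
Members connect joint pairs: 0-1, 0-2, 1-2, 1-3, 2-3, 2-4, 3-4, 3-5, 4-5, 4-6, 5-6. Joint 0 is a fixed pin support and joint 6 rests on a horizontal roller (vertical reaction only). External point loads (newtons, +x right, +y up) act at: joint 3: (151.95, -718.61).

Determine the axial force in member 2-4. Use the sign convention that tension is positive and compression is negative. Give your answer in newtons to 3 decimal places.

N=7 nodes, M=11 members, R=3 reactions → 2N=14, M+R=14
member 0 (0-1): L=1.7278, (cx,cy)=(0.2691,0.9631)
member 1 (0-2): L=1.0150, (cx,cy)=(1.0000,0.0000)
member 2 (1-2): L=1.7525, (cx,cy)=(0.3138,-0.9495)
member 3 (1-3): L=1.0911, (cx,cy)=(0.9990,0.0449)
member 4 (2-3): L=1.7961, (cx,cy)=(0.3007,0.9537)
member 5 (2-4): L=0.9900, (cx,cy)=(1.0000,0.0000)
member 6 (3-4): L=1.7711, (cx,cy)=(0.2541,-0.9672)
member 7 (3-5): L=1.0271, (cx,cy)=(0.9979,0.0643)
member 8 (4-5): L=1.8696, (cx,cy)=(0.3075,0.9515)
member 9 (4-6): L=1.0950, (cx,cy)=(1.0000,0.0000)
member 10 (5-6): L=1.8534, (cx,cy)=(0.2806,-0.9598)
solve A·x = −loads:
  F[0-1] = -284.6856 N (compression)
  F[0-2] = +228.5692 N (tension)
  F[1-2] = +280.9678 N (tension)
  F[1-3] = -164.9618 N (compression)
  F[2-3] = -279.7144 N (compression)
  F[2-4] = +400.8420 N (tension)
  F[3-4] = -478.1066 N (compression)
  F[3-5] = -279.9449 N (compression)
  F[4-5] = +485.9712 N (tension)
  F[4-6] = +129.9061 N (tension)
  F[5-6] = -463.0253 N (compression)
  Rx@0 = -151.9500 N
  Ry@0 = +274.1813 N
  Ry@6 = +444.4287 N

400.842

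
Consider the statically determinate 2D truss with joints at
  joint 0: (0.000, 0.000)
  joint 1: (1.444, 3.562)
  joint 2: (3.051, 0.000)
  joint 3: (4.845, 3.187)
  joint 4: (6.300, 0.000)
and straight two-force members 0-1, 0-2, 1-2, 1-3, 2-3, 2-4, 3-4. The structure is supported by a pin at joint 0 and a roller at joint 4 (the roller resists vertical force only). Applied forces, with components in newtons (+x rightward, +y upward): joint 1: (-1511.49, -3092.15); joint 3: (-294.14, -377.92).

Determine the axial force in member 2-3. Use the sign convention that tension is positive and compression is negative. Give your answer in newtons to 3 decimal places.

N=5 nodes, M=7 members, R=3 reactions → 2N=10, M+R=10
member 0 (0-1): L=3.8436, (cx,cy)=(0.3757,0.9267)
member 1 (0-2): L=3.0510, (cx,cy)=(1.0000,0.0000)
member 2 (1-2): L=3.9077, (cx,cy)=(0.4112,-0.9115)
member 3 (1-3): L=3.4216, (cx,cy)=(0.9940,-0.1096)
member 4 (2-3): L=3.6572, (cx,cy)=(0.4905,0.8714)
member 5 (2-4): L=3.2490, (cx,cy)=(1.0000,0.0000)
member 6 (3-4): L=3.5034, (cx,cy)=(0.4153,-0.9097)
solve A·x = −loads:
  F[0-1] = -3748.6940 N (compression)
  F[0-2] = -397.2718 N (compression)
  F[1-2] = +427.8057 N (tension)
  F[1-3] = -73.2389 N (compression)
  F[2-3] = -447.4950 N (compression)
  F[2-4] = -1.8308 N (compression)
  F[3-4] = +4.4084 N (tension)
  Rx@0 = +1805.6300 N
  Ry@0 = +3474.0802 N
  Ry@4 = -4.0102 N

-447.495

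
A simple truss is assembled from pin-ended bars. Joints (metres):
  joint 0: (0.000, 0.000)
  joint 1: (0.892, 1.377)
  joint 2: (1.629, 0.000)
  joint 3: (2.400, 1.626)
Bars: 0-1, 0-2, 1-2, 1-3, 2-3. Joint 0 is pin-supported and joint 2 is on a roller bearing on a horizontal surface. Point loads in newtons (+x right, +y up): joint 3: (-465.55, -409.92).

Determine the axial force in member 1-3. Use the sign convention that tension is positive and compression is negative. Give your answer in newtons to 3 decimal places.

N=4 nodes, M=5 members, R=3 reactions → 2N=8, M+R=8
member 0 (0-1): L=1.6407, (cx,cy)=(0.5437,0.8393)
member 1 (0-2): L=1.6290, (cx,cy)=(1.0000,0.0000)
member 2 (1-2): L=1.5618, (cx,cy)=(0.4719,-0.8817)
member 3 (1-3): L=1.5284, (cx,cy)=(0.9866,0.1629)
member 4 (2-3): L=1.7995, (cx,cy)=(0.4284,0.9036)
solve A·x = −loads:
  F[0-1] = -322.5086 N (compression)
  F[0-2] = -290.2082 N (compression)
  F[1-2] = +251.9093 N (tension)
  F[1-3] = -298.1975 N (compression)
  F[2-3] = -399.9031 N (compression)
  Rx@0 = +465.5500 N
  Ry@0 = +270.6789 N
  Ry@2 = +139.2411 N

-298.197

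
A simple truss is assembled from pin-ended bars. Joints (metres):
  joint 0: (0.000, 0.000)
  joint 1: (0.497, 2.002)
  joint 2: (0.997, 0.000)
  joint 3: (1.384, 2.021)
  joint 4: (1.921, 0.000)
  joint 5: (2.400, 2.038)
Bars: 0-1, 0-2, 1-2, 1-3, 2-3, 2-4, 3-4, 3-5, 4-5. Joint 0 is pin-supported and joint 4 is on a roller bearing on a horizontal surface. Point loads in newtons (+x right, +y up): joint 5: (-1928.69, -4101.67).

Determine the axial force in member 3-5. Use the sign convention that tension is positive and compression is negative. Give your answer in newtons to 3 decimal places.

N=6 nodes, M=9 members, R=3 reactions → 2N=12, M+R=12
member 0 (0-1): L=2.0628, (cx,cy)=(0.2409,0.9705)
member 1 (0-2): L=0.9970, (cx,cy)=(1.0000,0.0000)
member 2 (1-2): L=2.0635, (cx,cy)=(0.2423,-0.9702)
member 3 (1-3): L=0.8872, (cx,cy)=(0.9998,0.0214)
member 4 (2-3): L=2.0577, (cx,cy)=(0.1881,0.9822)
member 5 (2-4): L=0.9240, (cx,cy)=(1.0000,0.0000)
member 6 (3-4): L=2.0911, (cx,cy)=(0.2568,-0.9665)
member 7 (3-5): L=1.0161, (cx,cy)=(0.9999,0.0167)
member 8 (4-5): L=2.0935, (cx,cy)=(0.2288,0.9735)
solve A·x = −loads:
  F[0-1] = -1054.4742 N (compression)
  F[0-2] = -1674.6267 N (compression)
  F[1-2] = +1043.6521 N (tension)
  F[1-3] = -507.0644 N (compression)
  F[2-3] = -1030.9478 N (compression)
  F[2-4] = -1227.8492 N (compression)
  F[3-4] = +1042.1541 N (tension)
  F[3-5] = -968.6009 N (compression)
  F[4-5] = -4196.7915 N (compression)
  Rx@0 = +1928.6900 N
  Ry@0 = +1023.4098 N
  Ry@4 = +3078.2602 N

-968.601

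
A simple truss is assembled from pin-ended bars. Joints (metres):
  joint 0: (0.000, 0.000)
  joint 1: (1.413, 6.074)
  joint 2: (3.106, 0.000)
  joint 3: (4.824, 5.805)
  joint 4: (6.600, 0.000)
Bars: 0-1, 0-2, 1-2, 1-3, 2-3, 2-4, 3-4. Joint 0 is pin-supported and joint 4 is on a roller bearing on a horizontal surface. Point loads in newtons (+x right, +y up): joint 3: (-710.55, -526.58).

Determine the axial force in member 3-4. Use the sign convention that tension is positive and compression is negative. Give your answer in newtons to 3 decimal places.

251.063

N=5 nodes, M=7 members, R=3 reactions → 2N=10, M+R=10
member 0 (0-1): L=6.2362, (cx,cy)=(0.2266,0.9740)
member 1 (0-2): L=3.1060, (cx,cy)=(1.0000,0.0000)
member 2 (1-2): L=6.3055, (cx,cy)=(0.2685,-0.9633)
member 3 (1-3): L=3.4216, (cx,cy)=(0.9969,-0.0786)
member 4 (2-3): L=6.0539, (cx,cy)=(0.2838,0.9589)
member 5 (2-4): L=3.4940, (cx,cy)=(1.0000,0.0000)
member 6 (3-4): L=6.0706, (cx,cy)=(0.2926,-0.9562)
solve A·x = −loads:
  F[0-1] = -787.1303 N (compression)
  F[0-2] = -532.2015 N (compression)
  F[1-2] = +828.6998 N (tension)
  F[1-3] = -402.0944 N (compression)
  F[2-3] = -832.4965 N (compression)
  F[2-4] = -73.4505 N (compression)
  F[3-4] = +251.0635 N (tension)
  Rx@0 = +710.5500 N
  Ry@0 = +766.6589 N
  Ry@4 = -240.0789 N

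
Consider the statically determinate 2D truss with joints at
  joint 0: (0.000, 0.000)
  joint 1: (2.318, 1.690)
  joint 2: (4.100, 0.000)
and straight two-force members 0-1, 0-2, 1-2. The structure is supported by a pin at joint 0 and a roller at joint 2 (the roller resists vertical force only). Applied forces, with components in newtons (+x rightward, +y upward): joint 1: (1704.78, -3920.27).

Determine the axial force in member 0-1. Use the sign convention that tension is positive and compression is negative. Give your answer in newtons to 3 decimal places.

N=3 nodes, M=3 members, R=3 reactions → 2N=6, M+R=6
member 0 (0-1): L=2.8687, (cx,cy)=(0.8080,0.5891)
member 1 (0-2): L=4.1000, (cx,cy)=(1.0000,0.0000)
member 2 (1-2): L=2.4559, (cx,cy)=(0.7256,-0.6881)
solve A·x = −loads:
  F[0-1] = -1699.4384 N (compression)
  F[0-2] = +3077.9978 N (tension)
  F[1-2] = -4242.0690 N (compression)
  Rx@0 = -1704.7800 N
  Ry@0 = +1001.1812 N
  Ry@2 = +2919.0888 N

-1699.438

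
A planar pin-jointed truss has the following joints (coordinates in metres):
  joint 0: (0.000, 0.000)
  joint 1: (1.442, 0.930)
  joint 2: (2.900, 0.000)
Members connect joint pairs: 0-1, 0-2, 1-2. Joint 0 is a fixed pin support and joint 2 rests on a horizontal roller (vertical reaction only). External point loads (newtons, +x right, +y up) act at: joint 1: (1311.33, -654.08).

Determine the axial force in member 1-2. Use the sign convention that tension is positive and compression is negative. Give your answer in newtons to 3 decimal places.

N=3 nodes, M=3 members, R=3 reactions → 2N=6, M+R=6
member 0 (0-1): L=1.7159, (cx,cy)=(0.8404,0.5420)
member 1 (0-2): L=2.9000, (cx,cy)=(1.0000,0.0000)
member 2 (1-2): L=1.7294, (cx,cy)=(0.8431,-0.5378)
solve A·x = −loads:
  F[0-1] = +169.1635 N (tension)
  F[0-2] = +1169.1680 N (tension)
  F[1-2] = -1386.7661 N (compression)
  Rx@0 = -1311.3300 N
  Ry@0 = -91.6856 N
  Ry@2 = +745.7656 N

-1386.766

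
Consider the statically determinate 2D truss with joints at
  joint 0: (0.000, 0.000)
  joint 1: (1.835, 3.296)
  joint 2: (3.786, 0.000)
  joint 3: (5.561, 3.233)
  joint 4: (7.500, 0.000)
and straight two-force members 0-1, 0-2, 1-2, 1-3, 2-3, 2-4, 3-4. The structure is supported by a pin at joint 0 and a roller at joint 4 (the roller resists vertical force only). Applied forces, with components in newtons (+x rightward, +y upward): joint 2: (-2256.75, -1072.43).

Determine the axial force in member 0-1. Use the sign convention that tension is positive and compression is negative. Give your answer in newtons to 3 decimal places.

-607.824

N=5 nodes, M=7 members, R=3 reactions → 2N=10, M+R=10
member 0 (0-1): L=3.7724, (cx,cy)=(0.4864,0.8737)
member 1 (0-2): L=3.7860, (cx,cy)=(1.0000,0.0000)
member 2 (1-2): L=3.8301, (cx,cy)=(0.5094,-0.8605)
member 3 (1-3): L=3.7265, (cx,cy)=(0.9999,-0.0169)
member 4 (2-3): L=3.6882, (cx,cy)=(0.4813,0.8766)
member 5 (2-4): L=3.7140, (cx,cy)=(1.0000,0.0000)
member 6 (3-4): L=3.7699, (cx,cy)=(0.5143,-0.8576)
solve A·x = −loads:
  F[0-1] = -607.8238 N (compression)
  F[0-2] = -1961.0860 N (compression)
  F[1-2] = +629.2385 N (tension)
  F[1-3] = -616.2736 N (compression)
  F[2-3] = +605.7021 N (tension)
  F[2-4] = +324.6836 N (tension)
  F[3-4] = -631.2630 N (compression)
  Rx@0 = +2256.7500 N
  Ry@0 = +531.0673 N
  Ry@4 = +541.3627 N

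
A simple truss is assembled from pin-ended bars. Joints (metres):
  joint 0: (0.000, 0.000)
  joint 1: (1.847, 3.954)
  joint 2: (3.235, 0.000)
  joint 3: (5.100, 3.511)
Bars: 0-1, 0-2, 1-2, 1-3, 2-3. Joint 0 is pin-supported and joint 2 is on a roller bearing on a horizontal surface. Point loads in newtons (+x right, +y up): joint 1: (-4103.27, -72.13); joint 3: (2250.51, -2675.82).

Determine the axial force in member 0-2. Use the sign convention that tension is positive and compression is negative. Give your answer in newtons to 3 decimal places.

N=4 nodes, M=5 members, R=3 reactions → 2N=8, M+R=8
member 0 (0-1): L=4.3641, (cx,cy)=(0.4232,0.9060)
member 1 (0-2): L=3.2350, (cx,cy)=(1.0000,0.0000)
member 2 (1-2): L=4.1905, (cx,cy)=(0.3312,-0.9436)
member 3 (1-3): L=3.2830, (cx,cy)=(0.9909,-0.1349)
member 4 (2-3): L=3.9756, (cx,cy)=(0.4691,0.8831)
solve A·x = −loads:
  F[0-1] = -1171.1060 N (compression)
  F[0-2] = -1357.1197 N (compression)
  F[1-2] = +553.8752 N (tension)
  F[1-3] = +3455.7798 N (tension)
  F[2-3] = -2501.8829 N (compression)
  Rx@0 = +1852.7600 N
  Ry@0 = +1061.0513 N
  Ry@2 = +1686.8987 N

-1357.120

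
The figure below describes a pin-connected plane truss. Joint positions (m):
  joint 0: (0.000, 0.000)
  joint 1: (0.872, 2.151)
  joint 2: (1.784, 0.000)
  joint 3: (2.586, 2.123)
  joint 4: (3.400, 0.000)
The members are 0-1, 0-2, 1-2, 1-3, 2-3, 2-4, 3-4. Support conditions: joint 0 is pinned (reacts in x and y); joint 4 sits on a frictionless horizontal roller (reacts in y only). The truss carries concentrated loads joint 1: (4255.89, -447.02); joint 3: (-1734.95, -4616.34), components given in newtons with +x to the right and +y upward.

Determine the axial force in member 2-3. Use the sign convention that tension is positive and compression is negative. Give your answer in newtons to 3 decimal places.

N=5 nodes, M=7 members, R=3 reactions → 2N=10, M+R=10
member 0 (0-1): L=2.3210, (cx,cy)=(0.3757,0.9267)
member 1 (0-2): L=1.7840, (cx,cy)=(1.0000,0.0000)
member 2 (1-2): L=2.3364, (cx,cy)=(0.3904,-0.9207)
member 3 (1-3): L=1.7142, (cx,cy)=(0.9999,-0.0163)
member 4 (2-3): L=2.2694, (cx,cy)=(0.3534,0.9355)
member 5 (2-4): L=1.6160, (cx,cy)=(1.0000,0.0000)
member 6 (3-4): L=2.2737, (cx,cy)=(0.3580,-0.9337)
solve A·x = −loads:
  F[0-1] = +185.1370 N (tension)
  F[0-2] = +2451.3849 N (tension)
  F[1-2] = -601.7860 N (compression)
  F[1-3] = -3951.9538 N (compression)
  F[2-3] = +592.2591 N (tension)
  F[2-4] = +2007.1769 N (tension)
  F[3-4] = -5606.5407 N (compression)
  Rx@0 = -2520.9400 N
  Ry@0 = -171.5745 N
  Ry@4 = +5234.9345 N

592.259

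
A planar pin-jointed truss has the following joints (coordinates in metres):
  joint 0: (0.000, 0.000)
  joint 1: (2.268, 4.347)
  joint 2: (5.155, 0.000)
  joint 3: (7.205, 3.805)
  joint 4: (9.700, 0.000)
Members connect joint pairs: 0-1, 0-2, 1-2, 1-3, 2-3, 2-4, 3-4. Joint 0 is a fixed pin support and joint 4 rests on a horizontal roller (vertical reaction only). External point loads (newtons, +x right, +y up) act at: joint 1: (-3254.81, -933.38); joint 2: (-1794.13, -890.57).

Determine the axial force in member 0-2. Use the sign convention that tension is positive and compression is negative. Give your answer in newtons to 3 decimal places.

N=5 nodes, M=7 members, R=3 reactions → 2N=10, M+R=10
member 0 (0-1): L=4.9031, (cx,cy)=(0.4626,0.8866)
member 1 (0-2): L=5.1550, (cx,cy)=(1.0000,0.0000)
member 2 (1-2): L=5.2184, (cx,cy)=(0.5532,-0.8330)
member 3 (1-3): L=4.9667, (cx,cy)=(0.9940,-0.1091)
member 4 (2-3): L=4.3221, (cx,cy)=(0.4743,0.8804)
member 5 (2-4): L=4.5450, (cx,cy)=(1.0000,0.0000)
member 6 (3-4): L=4.5501, (cx,cy)=(0.5483,-0.8363)
solve A·x = −loads:
  F[0-1] = -2922.5059 N (compression)
  F[0-2] = -3697.0881 N (compression)
  F[1-2] = +1875.9341 N (tension)
  F[1-3] = +870.3141 N (tension)
  F[2-3] = -763.4655 N (compression)
  F[2-4] = -502.9995 N (compression)
  F[3-4] = +917.3059 N (tension)
  Rx@0 = +5048.9400 N
  Ry@0 = +2591.0495 N
  Ry@4 = -767.0995 N

-3697.088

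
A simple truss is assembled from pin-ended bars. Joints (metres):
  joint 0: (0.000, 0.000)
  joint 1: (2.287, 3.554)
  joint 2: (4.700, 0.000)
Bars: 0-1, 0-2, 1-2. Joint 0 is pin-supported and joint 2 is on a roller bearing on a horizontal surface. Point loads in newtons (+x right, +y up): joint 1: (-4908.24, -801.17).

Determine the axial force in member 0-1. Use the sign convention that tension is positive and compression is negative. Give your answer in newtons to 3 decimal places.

N=3 nodes, M=3 members, R=3 reactions → 2N=6, M+R=6
member 0 (0-1): L=4.2263, (cx,cy)=(0.5411,0.8409)
member 1 (0-2): L=4.7000, (cx,cy)=(1.0000,0.0000)
member 2 (1-2): L=4.2958, (cx,cy)=(0.5617,-0.8273)
solve A·x = −loads:
  F[0-1] = -4902.6403 N (compression)
  F[0-2] = -2255.2241 N (compression)
  F[1-2] = +4014.8709 N (tension)
  Rx@0 = +4908.2400 N
  Ry@0 = +4122.7890 N
  Ry@2 = -3321.6190 N

-4902.640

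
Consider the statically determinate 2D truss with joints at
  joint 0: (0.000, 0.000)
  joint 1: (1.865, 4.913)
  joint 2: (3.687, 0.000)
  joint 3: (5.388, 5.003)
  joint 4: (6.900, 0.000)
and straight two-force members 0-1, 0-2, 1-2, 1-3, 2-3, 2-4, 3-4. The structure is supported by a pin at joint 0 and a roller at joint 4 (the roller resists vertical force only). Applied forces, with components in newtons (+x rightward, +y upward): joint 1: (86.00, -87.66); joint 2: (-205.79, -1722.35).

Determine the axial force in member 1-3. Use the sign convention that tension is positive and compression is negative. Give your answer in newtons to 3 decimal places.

N=5 nodes, M=7 members, R=3 reactions → 2N=10, M+R=10
member 0 (0-1): L=5.2551, (cx,cy)=(0.3549,0.9349)
member 1 (0-2): L=3.6870, (cx,cy)=(1.0000,0.0000)
member 2 (1-2): L=5.2400, (cx,cy)=(0.3477,-0.9376)
member 3 (1-3): L=3.5241, (cx,cy)=(0.9997,0.0255)
member 4 (2-3): L=5.2843, (cx,cy)=(0.3219,0.9468)
member 5 (2-4): L=3.2130, (cx,cy)=(1.0000,0.0000)
member 6 (3-4): L=5.2265, (cx,cy)=(0.2893,-0.9572)
solve A·x = −loads:
  F[0-1] = -860.7794 N (compression)
  F[0-2] = +185.6964 N (tension)
  F[1-2] = +747.0668 N (tension)
  F[1-3] = -651.4631 N (compression)
  F[2-3] = +1079.3487 N (tension)
  F[2-4] = +303.8090 N (tension)
  F[3-4] = -1050.1675 N (compression)
  Rx@0 = +119.7900 N
  Ry@0 = +804.7479 N
  Ry@4 = +1005.2621 N

-651.463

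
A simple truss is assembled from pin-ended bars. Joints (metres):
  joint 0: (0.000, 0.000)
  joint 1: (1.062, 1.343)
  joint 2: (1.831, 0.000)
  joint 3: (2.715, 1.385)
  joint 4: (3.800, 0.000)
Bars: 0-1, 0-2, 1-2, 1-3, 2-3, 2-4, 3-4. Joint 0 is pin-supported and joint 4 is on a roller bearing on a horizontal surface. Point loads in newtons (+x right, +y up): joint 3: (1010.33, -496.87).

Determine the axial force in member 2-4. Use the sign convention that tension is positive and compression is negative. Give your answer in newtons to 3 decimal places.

N=5 nodes, M=7 members, R=3 reactions → 2N=10, M+R=10
member 0 (0-1): L=1.7122, (cx,cy)=(0.6203,0.7844)
member 1 (0-2): L=1.8310, (cx,cy)=(1.0000,0.0000)
member 2 (1-2): L=1.5476, (cx,cy)=(0.4969,-0.8678)
member 3 (1-3): L=1.6535, (cx,cy)=(0.9997,0.0254)
member 4 (2-3): L=1.6431, (cx,cy)=(0.5380,0.8429)
member 5 (2-4): L=1.9690, (cx,cy)=(1.0000,0.0000)
member 6 (3-4): L=1.7594, (cx,cy)=(0.6167,-0.7872)
solve A·x = −loads:
  F[0-1] = +288.5930 N (tension)
  F[0-2] = +831.3247 N (tension)
  F[1-2] = -251.9460 N (compression)
  F[1-3] = +304.2965 N (tension)
  F[2-3] = +259.3798 N (tension)
  F[2-4] = +566.5809 N (tension)
  F[3-4] = -918.7431 N (compression)
  Rx@0 = -1010.3300 N
  Ry@0 = -226.3692 N
  Ry@4 = +723.2392 N

566.581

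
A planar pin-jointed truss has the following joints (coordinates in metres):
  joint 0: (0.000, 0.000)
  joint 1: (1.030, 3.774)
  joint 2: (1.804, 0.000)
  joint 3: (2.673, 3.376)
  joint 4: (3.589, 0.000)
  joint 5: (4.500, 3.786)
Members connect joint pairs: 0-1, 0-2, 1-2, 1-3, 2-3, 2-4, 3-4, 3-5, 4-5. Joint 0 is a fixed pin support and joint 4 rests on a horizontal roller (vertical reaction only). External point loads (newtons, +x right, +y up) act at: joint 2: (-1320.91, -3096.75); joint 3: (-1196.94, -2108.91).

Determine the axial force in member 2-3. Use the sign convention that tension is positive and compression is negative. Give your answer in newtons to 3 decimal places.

-514.245

N=6 nodes, M=9 members, R=3 reactions → 2N=12, M+R=12
member 0 (0-1): L=3.9120, (cx,cy)=(0.2633,0.9647)
member 1 (0-2): L=1.8040, (cx,cy)=(1.0000,0.0000)
member 2 (1-2): L=3.8526, (cx,cy)=(0.2009,-0.9796)
member 3 (1-3): L=1.6905, (cx,cy)=(0.9719,-0.2354)
member 4 (2-3): L=3.4860, (cx,cy)=(0.2493,0.9684)
member 5 (2-4): L=1.7850, (cx,cy)=(1.0000,0.0000)
member 6 (3-4): L=3.4981, (cx,cy)=(0.2619,-0.9651)
member 7 (3-5): L=1.8724, (cx,cy)=(0.9757,0.2190)
member 8 (4-5): L=3.8941, (cx,cy)=(0.2339,0.9722)
solve A·x = −loads:
  F[0-1] = -3321.5216 N (compression)
  F[0-2] = -1643.3251 N (compression)
  F[1-2] = +3669.5814 N (tension)
  F[1-3] = -1658.3803 N (compression)
  F[2-3] = -514.2446 N (compression)
  F[2-4] = +543.0157 N (tension)
  F[3-4] = -2073.6923 N (compression)
  F[3-5] = -0.0000 N (tension)
  F[4-5] = -0.0000 N (tension)
  Rx@0 = +2517.8500 N
  Ry@0 = +3204.3270 N
  Ry@4 = +2001.3330 N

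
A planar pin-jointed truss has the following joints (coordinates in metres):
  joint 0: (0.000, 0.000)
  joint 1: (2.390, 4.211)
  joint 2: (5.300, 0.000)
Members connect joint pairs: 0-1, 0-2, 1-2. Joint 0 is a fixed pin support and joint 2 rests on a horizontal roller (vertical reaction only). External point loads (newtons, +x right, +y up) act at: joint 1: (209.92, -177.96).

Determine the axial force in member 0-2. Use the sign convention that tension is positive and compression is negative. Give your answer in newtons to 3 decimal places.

170.714

N=3 nodes, M=3 members, R=3 reactions → 2N=6, M+R=6
member 0 (0-1): L=4.8420, (cx,cy)=(0.4936,0.8697)
member 1 (0-2): L=5.3000, (cx,cy)=(1.0000,0.0000)
member 2 (1-2): L=5.1187, (cx,cy)=(0.5685,-0.8227)
solve A·x = −loads:
  F[0-1] = +79.4276 N (tension)
  F[0-2] = +170.7144 N (tension)
  F[1-2] = -300.2846 N (compression)
  Rx@0 = -209.9200 N
  Ry@0 = -69.0773 N
  Ry@2 = +247.0373 N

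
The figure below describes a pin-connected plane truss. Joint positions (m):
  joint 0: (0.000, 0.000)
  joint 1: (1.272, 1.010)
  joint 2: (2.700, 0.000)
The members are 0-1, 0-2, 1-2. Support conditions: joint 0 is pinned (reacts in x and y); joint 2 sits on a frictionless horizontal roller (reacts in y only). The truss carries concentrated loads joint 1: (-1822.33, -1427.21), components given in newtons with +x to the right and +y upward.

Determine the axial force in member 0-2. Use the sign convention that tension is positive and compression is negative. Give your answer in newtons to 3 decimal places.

N=3 nodes, M=3 members, R=3 reactions → 2N=6, M+R=6
member 0 (0-1): L=1.6242, (cx,cy)=(0.7831,0.6218)
member 1 (0-2): L=2.7000, (cx,cy)=(1.0000,0.0000)
member 2 (1-2): L=1.7491, (cx,cy)=(0.8164,-0.5774)
solve A·x = −loads:
  F[0-1] = -2310.1235 N (compression)
  F[0-2] = -13.1658 N (compression)
  F[1-2] = +16.1260 N (tension)
  Rx@0 = +1822.3300 N
  Ry@0 = +1436.5219 N
  Ry@2 = -9.3119 N

-13.166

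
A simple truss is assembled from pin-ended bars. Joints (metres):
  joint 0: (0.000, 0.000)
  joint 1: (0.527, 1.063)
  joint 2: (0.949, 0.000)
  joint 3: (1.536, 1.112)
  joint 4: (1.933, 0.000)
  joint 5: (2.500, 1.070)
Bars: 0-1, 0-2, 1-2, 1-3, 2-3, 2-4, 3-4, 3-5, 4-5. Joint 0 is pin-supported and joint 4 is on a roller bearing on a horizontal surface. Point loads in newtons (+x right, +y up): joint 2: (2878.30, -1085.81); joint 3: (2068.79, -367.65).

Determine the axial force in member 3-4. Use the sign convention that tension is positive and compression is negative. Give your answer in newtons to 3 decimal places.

-2139.919

N=6 nodes, M=9 members, R=3 reactions → 2N=12, M+R=12
member 0 (0-1): L=1.1865, (cx,cy)=(0.4442,0.8959)
member 1 (0-2): L=0.9490, (cx,cy)=(1.0000,0.0000)
member 2 (1-2): L=1.1437, (cx,cy)=(0.3690,-0.9294)
member 3 (1-3): L=1.0102, (cx,cy)=(0.9988,0.0485)
member 4 (2-3): L=1.2574, (cx,cy)=(0.4668,0.8843)
member 5 (2-4): L=0.9840, (cx,cy)=(1.0000,0.0000)
member 6 (3-4): L=1.1807, (cx,cy)=(0.3362,-0.9418)
member 7 (3-5): L=0.9649, (cx,cy)=(0.9991,-0.0435)
member 8 (4-5): L=1.2109, (cx,cy)=(0.4682,0.8836)
solve A·x = −loads:
  F[0-1] = +627.1329 N (tension)
  F[0-2] = +4668.5321 N (tension)
  F[1-2] = -578.8160 N (compression)
  F[1-3] = +492.7079 N (tension)
  F[2-3] = +1836.1361 N (tension)
  F[2-4] = +719.5029 N (tension)
  F[3-4] = -2139.9185 N (compression)
  F[3-5] = -0.0000 N (compression)
  F[4-5] = +0.0000 N (tension)
  Rx@0 = -4947.0900 N
  Ry@0 = -561.8729 N
  Ry@4 = +2015.3329 N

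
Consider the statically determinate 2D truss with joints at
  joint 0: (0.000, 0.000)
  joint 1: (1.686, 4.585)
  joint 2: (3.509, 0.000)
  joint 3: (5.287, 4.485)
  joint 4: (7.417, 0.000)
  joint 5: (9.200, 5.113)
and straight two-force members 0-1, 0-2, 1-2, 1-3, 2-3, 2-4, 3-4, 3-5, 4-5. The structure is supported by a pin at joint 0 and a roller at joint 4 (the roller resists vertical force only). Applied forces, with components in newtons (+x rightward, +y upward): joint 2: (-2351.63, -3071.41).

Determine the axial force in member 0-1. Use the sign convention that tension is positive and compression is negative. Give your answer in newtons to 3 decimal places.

N=6 nodes, M=9 members, R=3 reactions → 2N=12, M+R=12
member 0 (0-1): L=4.8852, (cx,cy)=(0.3451,0.9386)
member 1 (0-2): L=3.5090, (cx,cy)=(1.0000,0.0000)
member 2 (1-2): L=4.9341, (cx,cy)=(0.3695,-0.9292)
member 3 (1-3): L=3.6024, (cx,cy)=(0.9996,-0.0278)
member 4 (2-3): L=4.8246, (cx,cy)=(0.3685,0.9296)
member 5 (2-4): L=3.9080, (cx,cy)=(1.0000,0.0000)
member 6 (3-4): L=4.9651, (cx,cy)=(0.4290,-0.9033)
member 7 (3-5): L=3.9631, (cx,cy)=(0.9874,0.1585)
member 8 (4-5): L=5.4150, (cx,cy)=(0.3293,0.9442)
solve A·x = −loads:
  F[0-1] = -1724.2642 N (compression)
  F[0-2] = -1756.5405 N (compression)
  F[1-2] = +1778.9708 N (tension)
  F[1-3] = -1252.8451 N (compression)
  F[2-3] = +1525.6980 N (tension)
  F[2-4] = +690.0968 N (tension)
  F[3-4] = -1608.6354 N (compression)
  F[3-5] = -0.0000 N (compression)
  F[4-5] = +0.0000 N (tension)
  Rx@0 = +2351.6300 N
  Ry@0 = +1618.3188 N
  Ry@4 = +1453.0912 N

-1724.264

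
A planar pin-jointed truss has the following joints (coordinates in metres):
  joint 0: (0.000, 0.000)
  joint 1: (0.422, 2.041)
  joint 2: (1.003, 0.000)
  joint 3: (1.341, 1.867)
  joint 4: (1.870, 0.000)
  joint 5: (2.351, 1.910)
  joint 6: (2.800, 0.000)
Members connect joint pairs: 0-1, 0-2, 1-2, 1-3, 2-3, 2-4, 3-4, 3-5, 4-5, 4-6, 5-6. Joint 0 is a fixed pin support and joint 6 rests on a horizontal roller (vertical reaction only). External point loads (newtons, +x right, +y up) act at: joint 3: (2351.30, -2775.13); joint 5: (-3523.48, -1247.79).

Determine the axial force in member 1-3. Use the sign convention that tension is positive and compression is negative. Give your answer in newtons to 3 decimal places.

N=7 nodes, M=11 members, R=3 reactions → 2N=14, M+R=14
member 0 (0-1): L=2.0842, (cx,cy)=(0.2025,0.9793)
member 1 (0-2): L=1.0030, (cx,cy)=(1.0000,0.0000)
member 2 (1-2): L=2.1221, (cx,cy)=(0.2738,-0.9618)
member 3 (1-3): L=0.9353, (cx,cy)=(0.9825,-0.1860)
member 4 (2-3): L=1.8973, (cx,cy)=(0.1781,0.9840)
member 5 (2-4): L=0.8670, (cx,cy)=(1.0000,0.0000)
member 6 (3-4): L=1.9405, (cx,cy)=(0.2726,-0.9621)
member 7 (3-5): L=1.0109, (cx,cy)=(0.9991,0.0425)
member 8 (4-5): L=1.9696, (cx,cy)=(0.2442,0.9697)
member 9 (4-6): L=0.9300, (cx,cy)=(1.0000,0.0000)
member 10 (5-6): L=1.9621, (cx,cy)=(0.2288,-0.9735)
solve A·x = −loads:
  F[0-1] = -2534.3309 N (compression)
  F[0-2] = -659.0320 N (compression)
  F[1-2] = +2834.2077 N (tension)
  F[1-3] = -1312.0212 N (compression)
  F[2-3] = -2770.2242 N (compression)
  F[2-4] = +610.4353 N (tension)
  F[3-4] = -481.9525 N (compression)
  F[3-5] = -4006.1557 N (compression)
  F[4-5] = +478.1760 N (tension)
  F[4-6] = +362.2757 N (tension)
  F[5-6] = -1583.0926 N (compression)
  Rx@0 = +1172.1800 N
  Ry@0 = +2481.8365 N
  Ry@6 = +1541.0835 N

-1312.021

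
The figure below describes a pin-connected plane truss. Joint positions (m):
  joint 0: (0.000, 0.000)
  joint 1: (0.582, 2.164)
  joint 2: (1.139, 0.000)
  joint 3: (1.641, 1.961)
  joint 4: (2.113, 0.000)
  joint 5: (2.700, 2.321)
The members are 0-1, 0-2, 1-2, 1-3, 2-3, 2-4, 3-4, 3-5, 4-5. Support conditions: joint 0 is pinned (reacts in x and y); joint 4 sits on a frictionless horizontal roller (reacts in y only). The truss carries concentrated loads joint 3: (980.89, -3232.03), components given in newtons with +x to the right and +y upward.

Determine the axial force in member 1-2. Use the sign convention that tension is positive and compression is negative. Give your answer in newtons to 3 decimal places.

N=6 nodes, M=9 members, R=3 reactions → 2N=12, M+R=12
member 0 (0-1): L=2.2409, (cx,cy)=(0.2597,0.9657)
member 1 (0-2): L=1.1390, (cx,cy)=(1.0000,0.0000)
member 2 (1-2): L=2.2345, (cx,cy)=(0.2493,-0.9684)
member 3 (1-3): L=1.0783, (cx,cy)=(0.9821,-0.1883)
member 4 (2-3): L=2.0242, (cx,cy)=(0.2480,0.9688)
member 5 (2-4): L=0.9740, (cx,cy)=(1.0000,0.0000)
member 6 (3-4): L=2.0170, (cx,cy)=(0.2340,-0.9722)
member 7 (3-5): L=1.1185, (cx,cy)=(0.9468,0.3219)
member 8 (4-5): L=2.3941, (cx,cy)=(0.2452,0.9695)
solve A·x = −loads:
  F[0-1] = +195.0545 N (tension)
  F[0-2] = +930.2309 N (tension)
  F[1-2] = -215.1432 N (compression)
  F[1-3] = +106.1863 N (tension)
  F[2-3] = +215.0706 N (tension)
  F[2-4] = +823.2660 N (tension)
  F[3-4] = -3518.0737 N (compression)
  F[3-5] = +0.0000 N (tension)
  F[4-5] = -0.0000 N (compression)
  Rx@0 = -980.8900 N
  Ry@0 = -188.3612 N
  Ry@4 = +3420.3912 N

-215.143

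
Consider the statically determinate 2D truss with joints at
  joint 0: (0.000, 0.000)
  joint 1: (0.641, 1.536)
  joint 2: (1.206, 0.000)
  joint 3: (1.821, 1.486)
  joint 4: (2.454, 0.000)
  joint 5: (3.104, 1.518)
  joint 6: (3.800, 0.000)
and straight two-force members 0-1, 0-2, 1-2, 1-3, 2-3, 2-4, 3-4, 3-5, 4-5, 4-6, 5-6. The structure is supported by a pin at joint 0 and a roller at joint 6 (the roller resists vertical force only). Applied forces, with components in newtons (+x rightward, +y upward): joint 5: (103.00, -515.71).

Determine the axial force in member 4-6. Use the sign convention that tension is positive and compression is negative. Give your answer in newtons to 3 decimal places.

212.009

N=7 nodes, M=11 members, R=3 reactions → 2N=14, M+R=14
member 0 (0-1): L=1.6644, (cx,cy)=(0.3851,0.9229)
member 1 (0-2): L=1.2060, (cx,cy)=(1.0000,0.0000)
member 2 (1-2): L=1.6366, (cx,cy)=(0.3452,-0.9385)
member 3 (1-3): L=1.1811, (cx,cy)=(0.9991,-0.0423)
member 4 (2-3): L=1.6082, (cx,cy)=(0.3824,0.9240)
member 5 (2-4): L=1.2480, (cx,cy)=(1.0000,0.0000)
member 6 (3-4): L=1.6152, (cx,cy)=(0.3919,-0.9200)
member 7 (3-5): L=1.2834, (cx,cy)=(0.9997,0.0249)
member 8 (4-5): L=1.6513, (cx,cy)=(0.3936,0.9193)
member 9 (4-6): L=1.3460, (cx,cy)=(1.0000,0.0000)
member 10 (5-6): L=1.6700, (cx,cy)=(0.4168,-0.9090)
solve A·x = −loads:
  F[0-1] = -57.7665 N (compression)
  F[0-2] = +125.2474 N (tension)
  F[1-2] = +58.7225 N (tension)
  F[1-3] = -42.5580 N (compression)
  F[2-3] = -59.6457 N (compression)
  F[2-4] = +168.3288 N (tension)
  F[3-4] = +55.5842 N (tension)
  F[3-5] = -87.1393 N (compression)
  F[4-5] = -55.6287 N (compression)
  F[4-6] = +212.0092 N (tension)
  F[5-6] = -508.6857 N (compression)
  Rx@0 = -103.0000 N
  Ry@0 = +53.3106 N
  Ry@6 = +462.3994 N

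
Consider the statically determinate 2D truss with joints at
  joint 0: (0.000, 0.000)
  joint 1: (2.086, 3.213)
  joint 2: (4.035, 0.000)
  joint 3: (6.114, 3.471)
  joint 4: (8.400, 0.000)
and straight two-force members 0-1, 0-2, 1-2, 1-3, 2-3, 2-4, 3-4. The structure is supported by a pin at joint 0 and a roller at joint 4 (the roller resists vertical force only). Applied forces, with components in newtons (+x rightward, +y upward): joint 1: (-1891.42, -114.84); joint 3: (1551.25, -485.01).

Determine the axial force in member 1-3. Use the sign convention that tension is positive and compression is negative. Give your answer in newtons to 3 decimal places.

N=5 nodes, M=7 members, R=3 reactions → 2N=10, M+R=10
member 0 (0-1): L=3.8308, (cx,cy)=(0.5445,0.8387)
member 1 (0-2): L=4.0350, (cx,cy)=(1.0000,0.0000)
member 2 (1-2): L=3.7579, (cx,cy)=(0.5186,-0.8550)
member 3 (1-3): L=4.0363, (cx,cy)=(0.9980,0.0639)
member 4 (2-3): L=4.0460, (cx,cy)=(0.5138,0.8579)
member 5 (2-4): L=4.3650, (cx,cy)=(1.0000,0.0000)
member 6 (3-4): L=4.1562, (cx,cy)=(0.5500,-0.8351)
solve A·x = −loads:
  F[0-1] = -358.6146 N (compression)
  F[0-2] = -144.8905 N (compression)
  F[1-2] = +331.6584 N (tension)
  F[1-3] = +1527.2532 N (tension)
  F[2-3] = -330.5406 N (compression)
  F[2-4] = +196.9655 N (tension)
  F[3-4] = -358.1013 N (compression)
  Rx@0 = +340.1700 N
  Ry@0 = +300.7829 N
  Ry@4 = +299.0671 N

1527.253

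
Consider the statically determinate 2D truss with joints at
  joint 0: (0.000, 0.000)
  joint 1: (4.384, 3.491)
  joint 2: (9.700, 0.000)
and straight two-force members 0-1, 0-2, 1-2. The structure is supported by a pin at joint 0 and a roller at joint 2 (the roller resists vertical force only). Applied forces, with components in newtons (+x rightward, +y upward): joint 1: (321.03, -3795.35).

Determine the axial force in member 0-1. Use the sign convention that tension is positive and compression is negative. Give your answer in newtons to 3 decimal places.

N=3 nodes, M=3 members, R=3 reactions → 2N=6, M+R=6
member 0 (0-1): L=5.6042, (cx,cy)=(0.7823,0.6229)
member 1 (0-2): L=9.7000, (cx,cy)=(1.0000,0.0000)
member 2 (1-2): L=6.3598, (cx,cy)=(0.8359,-0.5489)
solve A·x = −loads:
  F[0-1] = -3153.5935 N (compression)
  F[0-2] = +2788.0134 N (tension)
  F[1-2] = -3335.4367 N (compression)
  Rx@0 = -321.0300 N
  Ry@0 = +1964.4706 N
  Ry@2 = +1830.8794 N

-3153.594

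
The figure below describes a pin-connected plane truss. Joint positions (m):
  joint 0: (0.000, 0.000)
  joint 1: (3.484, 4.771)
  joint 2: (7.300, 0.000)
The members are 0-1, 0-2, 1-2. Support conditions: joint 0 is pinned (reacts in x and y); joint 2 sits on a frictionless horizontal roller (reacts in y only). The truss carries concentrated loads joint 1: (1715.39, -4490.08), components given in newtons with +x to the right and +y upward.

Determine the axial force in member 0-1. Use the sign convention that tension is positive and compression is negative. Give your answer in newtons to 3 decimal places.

-1518.129

N=3 nodes, M=3 members, R=3 reactions → 2N=6, M+R=6
member 0 (0-1): L=5.9077, (cx,cy)=(0.5897,0.8076)
member 1 (0-2): L=7.3000, (cx,cy)=(1.0000,0.0000)
member 2 (1-2): L=6.1094, (cx,cy)=(0.6246,-0.7809)
solve A·x = −loads:
  F[0-1] = -1518.1293 N (compression)
  F[0-2] = +2610.6926 N (tension)
  F[1-2] = -4179.6815 N (compression)
  Rx@0 = -1715.3900 N
  Ry@0 = +1226.0301 N
  Ry@2 = +3264.0499 N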